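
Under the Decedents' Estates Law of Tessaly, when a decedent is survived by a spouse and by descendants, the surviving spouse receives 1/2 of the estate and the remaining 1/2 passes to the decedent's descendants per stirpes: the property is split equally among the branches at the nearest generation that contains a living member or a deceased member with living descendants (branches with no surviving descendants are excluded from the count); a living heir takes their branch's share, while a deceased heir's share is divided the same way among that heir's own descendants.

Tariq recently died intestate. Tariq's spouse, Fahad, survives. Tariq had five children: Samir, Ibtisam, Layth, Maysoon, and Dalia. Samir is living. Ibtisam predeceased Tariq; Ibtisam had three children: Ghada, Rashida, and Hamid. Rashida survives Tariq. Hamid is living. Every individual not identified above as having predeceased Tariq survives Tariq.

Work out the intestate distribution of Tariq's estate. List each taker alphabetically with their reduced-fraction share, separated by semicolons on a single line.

Dalia 1/10; Fahad 1/2; Ghada 1/30; Hamid 1/30; Layth 1/10; Maysoon 1/10; Rashida 1/30; Samir 1/10

Fahad, as surviving spouse, takes 1/2.
The remaining 1/2 passes to Tariq's descendants per stirpes.
The 1/2 is divided into 5 equal shares of 1/10 among Samir, Ibtisam, Layth, Maysoon, Dalia.
Samir is living and takes 1/10.
Ibtisam predeceased; the 1/10 allotted to Ibtisam's branch passes to Ibtisam's issue by representation.
The 1/10 is divided into 3 equal shares of 1/30 among Ghada, Rashida, Hamid.
Ghada is living and takes 1/30.
Rashida is living and takes 1/30.
Hamid is living and takes 1/30.
Layth is living and takes 1/10.
Maysoon is living and takes 1/10.
Dalia is living and takes 1/10.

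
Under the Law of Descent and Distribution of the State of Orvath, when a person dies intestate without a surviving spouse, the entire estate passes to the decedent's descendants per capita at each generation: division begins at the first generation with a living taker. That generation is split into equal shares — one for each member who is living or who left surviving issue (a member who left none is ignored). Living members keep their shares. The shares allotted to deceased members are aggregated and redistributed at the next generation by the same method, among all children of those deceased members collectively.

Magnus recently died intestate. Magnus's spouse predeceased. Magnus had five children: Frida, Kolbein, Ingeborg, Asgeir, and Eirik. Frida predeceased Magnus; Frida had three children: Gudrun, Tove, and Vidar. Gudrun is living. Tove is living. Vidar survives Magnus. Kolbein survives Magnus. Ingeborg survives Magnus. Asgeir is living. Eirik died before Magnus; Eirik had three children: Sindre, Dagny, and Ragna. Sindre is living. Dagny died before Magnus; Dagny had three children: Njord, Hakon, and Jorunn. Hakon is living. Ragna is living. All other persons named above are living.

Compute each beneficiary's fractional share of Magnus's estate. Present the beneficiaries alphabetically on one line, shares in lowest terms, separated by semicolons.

There is no surviving spouse, so the entire estate passes to Magnus's descendants per capita at each generation.
At generation 1 (Frida, Kolbein, Ingeborg, Asgeir, Eirik) there are 5 shares of (1)/5 = 1/5 each.
Living: Kolbein, Ingeborg, and Asgeir — each takes 1/5.
Deceased: Frida and Eirik. Their combined 2/5 is pooled and carried to generation 2.
At generation 2 (Gudrun, Tove, Vidar, Sindre, Dagny, Ragna) there are 6 shares of (2/5)/6 = 1/15 each.
Living: Gudrun, Tove, Vidar, Sindre, and Ragna — each takes 1/15.
Deceased: Dagny. That 1/15 share is carried to generation 3.
At generation 3 (Njord, Hakon, Jorunn) there are 3 shares of (1/15)/3 = 1/45 each.
Living: Njord, Hakon, and Jorunn — each takes 1/45.

Asgeir 1/5; Gudrun 1/15; Hakon 1/45; Ingeborg 1/5; Jorunn 1/45; Kolbein 1/5; Njord 1/45; Ragna 1/15; Sindre 1/15; Tove 1/15; Vidar 1/15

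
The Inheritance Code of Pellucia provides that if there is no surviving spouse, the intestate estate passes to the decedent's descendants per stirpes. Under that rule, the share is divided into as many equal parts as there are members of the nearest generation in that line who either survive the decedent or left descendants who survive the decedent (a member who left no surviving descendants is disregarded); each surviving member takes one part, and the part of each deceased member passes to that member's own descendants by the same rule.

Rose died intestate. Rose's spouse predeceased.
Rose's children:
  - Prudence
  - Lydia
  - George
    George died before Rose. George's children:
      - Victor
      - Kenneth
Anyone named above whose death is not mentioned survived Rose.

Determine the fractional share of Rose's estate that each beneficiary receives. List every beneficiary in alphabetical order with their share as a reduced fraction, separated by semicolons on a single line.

There is no surviving spouse, so the entire estate passes to Rose's descendants per stirpes.
The estate is divided into 3 equal shares of 1/3 among Prudence, Lydia, George.
Prudence is living and takes 1/3.
Lydia is living and takes 1/3.
George predeceased; the 1/3 allotted to George's branch passes to George's issue by representation.
The 1/3 is divided into 2 equal shares of 1/6 among Victor, Kenneth.
Victor is living and takes 1/6.
Kenneth is living and takes 1/6.

Kenneth 1/6; Lydia 1/3; Prudence 1/3; Victor 1/6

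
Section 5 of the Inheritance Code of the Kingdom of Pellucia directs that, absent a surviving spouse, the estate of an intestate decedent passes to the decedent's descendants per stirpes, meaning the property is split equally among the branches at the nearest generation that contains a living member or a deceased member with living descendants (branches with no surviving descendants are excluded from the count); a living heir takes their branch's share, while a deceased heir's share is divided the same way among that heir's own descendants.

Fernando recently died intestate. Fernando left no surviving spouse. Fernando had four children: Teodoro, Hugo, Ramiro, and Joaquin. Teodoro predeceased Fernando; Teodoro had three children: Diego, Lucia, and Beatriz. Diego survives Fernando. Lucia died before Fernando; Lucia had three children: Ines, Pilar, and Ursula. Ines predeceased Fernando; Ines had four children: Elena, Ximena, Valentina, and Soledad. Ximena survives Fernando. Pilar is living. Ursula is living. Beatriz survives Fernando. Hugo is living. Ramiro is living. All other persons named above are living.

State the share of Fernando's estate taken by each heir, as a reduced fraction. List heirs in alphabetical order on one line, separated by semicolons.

Beatriz 1/12; Diego 1/12; Elena 1/144; Hugo 1/4; Joaquin 1/4; Pilar 1/36; Ramiro 1/4; Soledad 1/144; Ursula 1/36; Valentina 1/144; Ximena 1/144

There is no surviving spouse, so the entire estate passes to Fernando's descendants per stirpes.
The estate is divided into 4 equal shares of 1/4 among Teodoro, Hugo, Ramiro, Joaquin.
Teodoro predeceased; the 1/4 allotted to Teodoro's branch passes to Teodoro's issue by representation.
The 1/4 is divided into 3 equal shares of 1/12 among Diego, Lucia, Beatriz.
Diego is living and takes 1/12.
Lucia predeceased; the 1/12 allotted to Lucia's branch passes to Lucia's issue by representation.
The 1/12 is divided into 3 equal shares of 1/36 among Ines, Pilar, Ursula.
Ines predeceased; the 1/36 allotted to Ines's branch passes to Ines's issue by representation.
The 1/36 is divided into 4 equal shares of 1/144 among Elena, Ximena, Valentina, Soledad.
Elena is living and takes 1/144.
Ximena is living and takes 1/144.
Valentina is living and takes 1/144.
Soledad is living and takes 1/144.
Pilar is living and takes 1/36.
Ursula is living and takes 1/36.
Beatriz is living and takes 1/12.
Hugo is living and takes 1/4.
Ramiro is living and takes 1/4.
Joaquin is living and takes 1/4.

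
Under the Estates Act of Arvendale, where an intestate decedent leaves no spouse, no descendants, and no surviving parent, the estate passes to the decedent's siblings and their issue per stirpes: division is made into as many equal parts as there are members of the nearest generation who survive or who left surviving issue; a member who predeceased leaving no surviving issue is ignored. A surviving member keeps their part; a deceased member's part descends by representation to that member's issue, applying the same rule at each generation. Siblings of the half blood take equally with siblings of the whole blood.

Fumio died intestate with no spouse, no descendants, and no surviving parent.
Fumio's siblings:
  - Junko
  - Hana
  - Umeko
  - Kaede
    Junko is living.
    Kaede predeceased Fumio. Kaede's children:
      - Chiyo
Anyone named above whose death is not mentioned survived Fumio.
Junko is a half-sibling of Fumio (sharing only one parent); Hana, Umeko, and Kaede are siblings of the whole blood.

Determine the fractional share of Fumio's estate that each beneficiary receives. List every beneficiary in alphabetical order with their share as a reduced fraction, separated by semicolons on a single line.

No spouse, descendants, or parent survives, so the estate passes to Fumio's siblings per stirpes.
Half-blood and whole-blood siblings take equally under the stated rule.
The estate is divided into 4 equal shares of 1/4 among Junko, Hana, Umeko, Kaede.
Junko is living and takes 1/4.
Hana is living and takes 1/4.
Umeko is living and takes 1/4.
Kaede predeceased; the 1/4 allotted to Kaede's branch passes to Kaede's issue by representation.
Chiyo is the sole taker at this level and receives the full 1/4.

Chiyo 1/4; Hana 1/4; Junko 1/4; Umeko 1/4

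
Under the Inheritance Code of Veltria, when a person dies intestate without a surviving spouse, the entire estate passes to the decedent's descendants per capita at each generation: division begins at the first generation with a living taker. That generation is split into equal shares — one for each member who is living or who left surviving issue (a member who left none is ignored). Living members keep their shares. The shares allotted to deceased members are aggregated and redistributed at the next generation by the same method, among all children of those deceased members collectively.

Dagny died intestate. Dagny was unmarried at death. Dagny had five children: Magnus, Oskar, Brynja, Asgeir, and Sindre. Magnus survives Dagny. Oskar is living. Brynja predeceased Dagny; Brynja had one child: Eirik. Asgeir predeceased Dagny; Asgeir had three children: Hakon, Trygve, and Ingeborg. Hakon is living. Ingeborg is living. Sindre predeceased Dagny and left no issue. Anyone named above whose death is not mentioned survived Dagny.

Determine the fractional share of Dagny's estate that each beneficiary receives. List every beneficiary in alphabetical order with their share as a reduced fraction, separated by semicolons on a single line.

There is no surviving spouse, so the entire estate passes to Dagny's descendants per capita at each generation.
At generation 1 (Magnus, Oskar, Brynja, Asgeir) there are 4 shares of (1)/4 = 1/4 each.
Living: Magnus and Oskar — each takes 1/4.
Deceased: Brynja and Asgeir. Their combined 1/2 is pooled and carried to generation 2.
At generation 2 (Eirik, Hakon, Trygve, Ingeborg) there are 4 shares of (1/2)/4 = 1/8 each.
Living: Eirik, Hakon, Trygve, and Ingeborg — each takes 1/8.

Eirik 1/8; Hakon 1/8; Ingeborg 1/8; Magnus 1/4; Oskar 1/4; Trygve 1/8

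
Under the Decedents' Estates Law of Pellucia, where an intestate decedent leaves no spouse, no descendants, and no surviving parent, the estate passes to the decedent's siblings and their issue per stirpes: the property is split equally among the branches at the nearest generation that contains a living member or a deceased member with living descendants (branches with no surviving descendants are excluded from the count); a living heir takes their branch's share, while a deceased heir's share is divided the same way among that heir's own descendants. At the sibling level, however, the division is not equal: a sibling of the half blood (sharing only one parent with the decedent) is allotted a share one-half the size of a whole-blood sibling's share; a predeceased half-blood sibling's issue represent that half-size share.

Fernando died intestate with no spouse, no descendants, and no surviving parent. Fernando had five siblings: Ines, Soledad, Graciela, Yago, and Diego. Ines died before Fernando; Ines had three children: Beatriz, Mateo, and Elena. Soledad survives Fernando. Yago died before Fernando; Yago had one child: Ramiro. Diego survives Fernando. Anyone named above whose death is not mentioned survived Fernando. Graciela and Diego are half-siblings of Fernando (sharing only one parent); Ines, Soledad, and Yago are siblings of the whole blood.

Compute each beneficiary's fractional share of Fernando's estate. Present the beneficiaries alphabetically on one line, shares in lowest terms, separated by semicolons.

Beatriz 1/12; Diego 1/8; Elena 1/12; Graciela 1/8; Mateo 1/12; Ramiro 1/4; Soledad 1/4

No spouse, descendants, or parent survives, so the estate passes to Fernando's siblings per stirpes.
Half-blood siblings count for one-half the weight of whole-blood siblings at the initial division.
Dividing 1 in proportion to weights (total weight 4): Ines (weight 1) → 1/4; Soledad (weight 1) → 1/4; Graciela (weight 1/2) → 1/8; Yago (weight 1) → 1/4; Diego (weight 1/2) → 1/8.
Ines predeceased; the 1/4 allotted to Ines's branch passes to Ines's issue by representation.
The 1/4 is divided into 3 equal shares of 1/12 among Beatriz, Mateo, Elena.
Beatriz is living and takes 1/12.
Mateo is living and takes 1/12.
Elena is living and takes 1/12.
Soledad is living and takes 1/4.
Graciela is living and takes 1/8.
Yago predeceased; the 1/4 allotted to Yago's branch passes to Yago's issue by representation.
Ramiro is the sole taker at this level and receives the full 1/4.
Diego is living and takes 1/8.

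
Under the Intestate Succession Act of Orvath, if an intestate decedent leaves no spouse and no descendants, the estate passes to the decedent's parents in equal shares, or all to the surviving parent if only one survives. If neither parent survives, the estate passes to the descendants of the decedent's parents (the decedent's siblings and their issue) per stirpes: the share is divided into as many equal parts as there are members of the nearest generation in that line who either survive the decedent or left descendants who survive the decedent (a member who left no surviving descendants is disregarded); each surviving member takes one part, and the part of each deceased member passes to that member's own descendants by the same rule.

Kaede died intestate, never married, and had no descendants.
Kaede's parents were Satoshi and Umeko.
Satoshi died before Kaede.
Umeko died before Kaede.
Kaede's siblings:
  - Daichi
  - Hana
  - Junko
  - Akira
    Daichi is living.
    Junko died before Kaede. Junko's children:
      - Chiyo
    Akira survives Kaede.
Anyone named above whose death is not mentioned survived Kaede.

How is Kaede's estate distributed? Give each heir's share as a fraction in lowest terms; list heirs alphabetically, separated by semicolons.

Neither parent survives and there are no descendants, so the estate passes to Kaede's siblings and their issue per stirpes.
The estate is divided into 4 equal shares of 1/4 among Daichi, Hana, Junko, Akira.
Daichi is living and takes 1/4.
Hana is living and takes 1/4.
Junko predeceased; the 1/4 allotted to Junko's branch passes to Junko's issue by representation.
Chiyo is the sole taker at this level and receives the full 1/4.
Akira is living and takes 1/4.

Akira 1/4; Chiyo 1/4; Daichi 1/4; Hana 1/4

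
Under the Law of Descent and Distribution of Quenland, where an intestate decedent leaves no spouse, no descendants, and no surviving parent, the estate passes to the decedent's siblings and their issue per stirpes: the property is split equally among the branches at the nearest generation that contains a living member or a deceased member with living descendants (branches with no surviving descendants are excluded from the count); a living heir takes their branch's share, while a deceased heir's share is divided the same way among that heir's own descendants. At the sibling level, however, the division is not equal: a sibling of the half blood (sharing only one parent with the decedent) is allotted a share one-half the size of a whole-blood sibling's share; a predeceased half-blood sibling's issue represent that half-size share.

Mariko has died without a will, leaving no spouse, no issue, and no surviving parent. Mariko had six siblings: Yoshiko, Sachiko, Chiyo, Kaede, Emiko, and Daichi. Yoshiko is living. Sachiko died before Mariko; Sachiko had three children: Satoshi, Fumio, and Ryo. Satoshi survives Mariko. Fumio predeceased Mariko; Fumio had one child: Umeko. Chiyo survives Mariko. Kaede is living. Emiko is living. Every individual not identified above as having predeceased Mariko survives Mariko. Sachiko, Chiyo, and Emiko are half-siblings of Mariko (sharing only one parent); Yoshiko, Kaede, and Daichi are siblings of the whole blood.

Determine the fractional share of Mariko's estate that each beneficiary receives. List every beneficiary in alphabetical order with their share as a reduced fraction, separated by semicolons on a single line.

Chiyo 1/9; Daichi 2/9; Emiko 1/9; Kaede 2/9; Ryo 1/27; Satoshi 1/27; Umeko 1/27; Yoshiko 2/9

No spouse, descendants, or parent survives, so the estate passes to Mariko's siblings per stirpes.
Half-blood siblings count for one-half the weight of whole-blood siblings at the initial division.
Dividing 1 in proportion to weights (total weight 9/2): Yoshiko (weight 1) → 2/9; Sachiko (weight 1/2) → 1/9; Chiyo (weight 1/2) → 1/9; Kaede (weight 1) → 2/9; Emiko (weight 1/2) → 1/9; Daichi (weight 1) → 2/9.
Yoshiko is living and takes 2/9.
Sachiko predeceased; the 1/9 allotted to Sachiko's branch passes to Sachiko's issue by representation.
The 1/9 is divided into 3 equal shares of 1/27 among Satoshi, Fumio, Ryo.
Satoshi is living and takes 1/27.
Fumio predeceased; the 1/27 allotted to Fumio's branch passes to Fumio's issue by representation.
Umeko is the sole taker at this level and receives the full 1/27.
Ryo is living and takes 1/27.
Chiyo is living and takes 1/9.
Kaede is living and takes 2/9.
Emiko is living and takes 1/9.
Daichi is living and takes 2/9.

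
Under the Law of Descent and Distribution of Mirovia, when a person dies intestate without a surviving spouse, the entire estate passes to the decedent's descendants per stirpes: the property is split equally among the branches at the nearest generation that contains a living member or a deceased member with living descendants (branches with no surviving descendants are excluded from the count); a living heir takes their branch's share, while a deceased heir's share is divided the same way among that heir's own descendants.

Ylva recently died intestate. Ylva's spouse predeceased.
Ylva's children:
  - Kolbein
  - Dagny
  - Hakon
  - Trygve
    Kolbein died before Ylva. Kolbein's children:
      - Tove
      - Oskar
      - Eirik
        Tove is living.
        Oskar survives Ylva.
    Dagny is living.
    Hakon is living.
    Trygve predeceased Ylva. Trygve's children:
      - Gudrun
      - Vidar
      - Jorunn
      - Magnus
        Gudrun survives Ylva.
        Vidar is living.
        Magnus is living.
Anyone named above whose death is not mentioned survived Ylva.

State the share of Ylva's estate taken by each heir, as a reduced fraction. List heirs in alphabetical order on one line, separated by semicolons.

Dagny 1/4; Eirik 1/12; Gudrun 1/16; Hakon 1/4; Jorunn 1/16; Magnus 1/16; Oskar 1/12; Tove 1/12; Vidar 1/16

There is no surviving spouse, so the entire estate passes to Ylva's descendants per stirpes.
The estate is divided into 4 equal shares of 1/4 among Kolbein, Dagny, Hakon, Trygve.
Kolbein predeceased; the 1/4 allotted to Kolbein's branch passes to Kolbein's issue by representation.
The 1/4 is divided into 3 equal shares of 1/12 among Tove, Oskar, Eirik.
Tove is living and takes 1/12.
Oskar is living and takes 1/12.
Eirik is living and takes 1/12.
Dagny is living and takes 1/4.
Hakon is living and takes 1/4.
Trygve predeceased; the 1/4 allotted to Trygve's branch passes to Trygve's issue by representation.
The 1/4 is divided into 4 equal shares of 1/16 among Gudrun, Vidar, Jorunn, Magnus.
Gudrun is living and takes 1/16.
Vidar is living and takes 1/16.
Jorunn is living and takes 1/16.
Magnus is living and takes 1/16.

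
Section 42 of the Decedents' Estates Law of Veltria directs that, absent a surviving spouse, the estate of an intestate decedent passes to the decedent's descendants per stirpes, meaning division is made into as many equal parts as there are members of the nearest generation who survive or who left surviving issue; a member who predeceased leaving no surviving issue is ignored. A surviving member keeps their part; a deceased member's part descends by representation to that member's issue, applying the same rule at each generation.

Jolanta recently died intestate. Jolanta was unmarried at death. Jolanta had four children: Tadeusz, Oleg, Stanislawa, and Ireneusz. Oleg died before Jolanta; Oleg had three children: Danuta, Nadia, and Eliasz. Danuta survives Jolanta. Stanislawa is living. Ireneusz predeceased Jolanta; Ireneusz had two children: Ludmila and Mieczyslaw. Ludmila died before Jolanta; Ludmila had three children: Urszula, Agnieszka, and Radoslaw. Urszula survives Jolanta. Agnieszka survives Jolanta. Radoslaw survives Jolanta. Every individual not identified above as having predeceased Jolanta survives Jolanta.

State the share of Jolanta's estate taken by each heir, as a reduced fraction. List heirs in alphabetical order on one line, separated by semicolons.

There is no surviving spouse, so the entire estate passes to Jolanta's descendants per stirpes.
The estate is divided into 4 equal shares of 1/4 among Tadeusz, Oleg, Stanislawa, Ireneusz.
Tadeusz is living and takes 1/4.
Oleg predeceased; the 1/4 allotted to Oleg's branch passes to Oleg's issue by representation.
The 1/4 is divided into 3 equal shares of 1/12 among Danuta, Nadia, Eliasz.
Danuta is living and takes 1/12.
Nadia is living and takes 1/12.
Eliasz is living and takes 1/12.
Stanislawa is living and takes 1/4.
Ireneusz predeceased; the 1/4 allotted to Ireneusz's branch passes to Ireneusz's issue by representation.
The 1/4 is divided into 2 equal shares of 1/8 among Ludmila, Mieczyslaw.
Ludmila predeceased; the 1/8 allotted to Ludmila's branch passes to Ludmila's issue by representation.
The 1/8 is divided into 3 equal shares of 1/24 among Urszula, Agnieszka, Radoslaw.
Urszula is living and takes 1/24.
Agnieszka is living and takes 1/24.
Radoslaw is living and takes 1/24.
Mieczyslaw is living and takes 1/8.

Agnieszka 1/24; Danuta 1/12; Eliasz 1/12; Mieczyslaw 1/8; Nadia 1/12; Radoslaw 1/24; Stanislawa 1/4; Tadeusz 1/4; Urszula 1/24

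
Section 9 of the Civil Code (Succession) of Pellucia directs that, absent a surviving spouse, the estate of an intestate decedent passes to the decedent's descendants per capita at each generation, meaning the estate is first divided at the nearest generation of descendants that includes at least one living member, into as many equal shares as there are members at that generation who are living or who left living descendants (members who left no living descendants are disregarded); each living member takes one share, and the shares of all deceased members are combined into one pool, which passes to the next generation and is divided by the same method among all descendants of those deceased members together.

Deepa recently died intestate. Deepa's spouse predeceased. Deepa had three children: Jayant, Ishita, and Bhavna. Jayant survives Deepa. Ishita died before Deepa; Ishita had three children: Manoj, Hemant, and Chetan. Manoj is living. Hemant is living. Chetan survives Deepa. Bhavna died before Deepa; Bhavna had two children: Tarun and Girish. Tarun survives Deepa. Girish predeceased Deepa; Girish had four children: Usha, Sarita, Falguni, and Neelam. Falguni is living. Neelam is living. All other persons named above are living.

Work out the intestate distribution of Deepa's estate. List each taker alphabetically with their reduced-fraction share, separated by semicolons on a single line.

There is no surviving spouse, so the entire estate passes to Deepa's descendants per capita at each generation.
At generation 1 (Jayant, Ishita, Bhavna) there are 3 shares of (1)/3 = 1/3 each.
Living: Jayant — each takes 1/3.
Deceased: Ishita and Bhavna. Their combined 2/3 is pooled and carried to generation 2.
At generation 2 (Manoj, Hemant, Chetan, Tarun, Girish) there are 5 shares of (2/3)/5 = 2/15 each.
Living: Manoj, Hemant, Chetan, and Tarun — each takes 2/15.
Deceased: Girish. That 2/15 share is carried to generation 3.
At generation 3 (Usha, Sarita, Falguni, Neelam) there are 4 shares of (2/15)/4 = 1/30 each.
Living: Usha, Sarita, Falguni, and Neelam — each takes 1/30.

Chetan 2/15; Falguni 1/30; Hemant 2/15; Jayant 1/3; Manoj 2/15; Neelam 1/30; Sarita 1/30; Tarun 2/15; Usha 1/30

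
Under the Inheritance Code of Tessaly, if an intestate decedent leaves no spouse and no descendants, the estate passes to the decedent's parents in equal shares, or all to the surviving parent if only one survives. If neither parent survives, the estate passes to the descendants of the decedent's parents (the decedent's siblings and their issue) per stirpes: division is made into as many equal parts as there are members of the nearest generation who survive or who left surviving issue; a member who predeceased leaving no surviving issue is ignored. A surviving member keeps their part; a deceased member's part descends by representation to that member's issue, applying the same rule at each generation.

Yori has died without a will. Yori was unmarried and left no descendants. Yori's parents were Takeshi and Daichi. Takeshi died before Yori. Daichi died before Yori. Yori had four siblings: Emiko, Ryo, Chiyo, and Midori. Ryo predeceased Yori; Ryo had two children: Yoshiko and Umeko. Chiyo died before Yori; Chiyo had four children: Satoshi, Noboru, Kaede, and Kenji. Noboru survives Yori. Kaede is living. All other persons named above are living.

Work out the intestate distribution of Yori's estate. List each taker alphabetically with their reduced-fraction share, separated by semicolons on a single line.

Emiko 1/4; Kaede 1/16; Kenji 1/16; Midori 1/4; Noboru 1/16; Satoshi 1/16; Umeko 1/8; Yoshiko 1/8

Neither parent survives and there are no descendants, so the estate passes to Yori's siblings and their issue per stirpes.
The estate is divided into 4 equal shares of 1/4 among Emiko, Ryo, Chiyo, Midori.
Emiko is living and takes 1/4.
Ryo predeceased; the 1/4 allotted to Ryo's branch passes to Ryo's issue by representation.
The 1/4 is divided into 2 equal shares of 1/8 among Yoshiko, Umeko.
Yoshiko is living and takes 1/8.
Umeko is living and takes 1/8.
Chiyo predeceased; the 1/4 allotted to Chiyo's branch passes to Chiyo's issue by representation.
The 1/4 is divided into 4 equal shares of 1/16 among Satoshi, Noboru, Kaede, Kenji.
Satoshi is living and takes 1/16.
Noboru is living and takes 1/16.
Kaede is living and takes 1/16.
Kenji is living and takes 1/16.
Midori is living and takes 1/4.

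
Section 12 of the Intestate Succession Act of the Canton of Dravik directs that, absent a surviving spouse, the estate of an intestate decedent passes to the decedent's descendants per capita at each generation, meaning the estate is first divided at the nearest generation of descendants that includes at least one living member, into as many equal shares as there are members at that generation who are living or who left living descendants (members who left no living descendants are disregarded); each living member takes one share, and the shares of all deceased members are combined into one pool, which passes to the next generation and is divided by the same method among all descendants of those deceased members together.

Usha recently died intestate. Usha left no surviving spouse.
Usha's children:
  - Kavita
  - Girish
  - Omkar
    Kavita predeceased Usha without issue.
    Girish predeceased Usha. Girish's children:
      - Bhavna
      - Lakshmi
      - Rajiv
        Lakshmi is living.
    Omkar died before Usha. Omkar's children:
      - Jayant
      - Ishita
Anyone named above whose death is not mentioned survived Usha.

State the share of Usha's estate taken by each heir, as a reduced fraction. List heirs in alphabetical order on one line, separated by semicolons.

There is no surviving spouse, so the entire estate passes to Usha's descendants per capita at each generation.
No one at generation 1 (Girish, Omkar) is living; moving to the next generation.
At generation 2 (Bhavna, Lakshmi, Rajiv, Jayant, Ishita) there are 5 shares of (1)/5 = 1/5 each.
Living: Bhavna, Lakshmi, Rajiv, Jayant, and Ishita — each takes 1/5.

Bhavna 1/5; Ishita 1/5; Jayant 1/5; Lakshmi 1/5; Rajiv 1/5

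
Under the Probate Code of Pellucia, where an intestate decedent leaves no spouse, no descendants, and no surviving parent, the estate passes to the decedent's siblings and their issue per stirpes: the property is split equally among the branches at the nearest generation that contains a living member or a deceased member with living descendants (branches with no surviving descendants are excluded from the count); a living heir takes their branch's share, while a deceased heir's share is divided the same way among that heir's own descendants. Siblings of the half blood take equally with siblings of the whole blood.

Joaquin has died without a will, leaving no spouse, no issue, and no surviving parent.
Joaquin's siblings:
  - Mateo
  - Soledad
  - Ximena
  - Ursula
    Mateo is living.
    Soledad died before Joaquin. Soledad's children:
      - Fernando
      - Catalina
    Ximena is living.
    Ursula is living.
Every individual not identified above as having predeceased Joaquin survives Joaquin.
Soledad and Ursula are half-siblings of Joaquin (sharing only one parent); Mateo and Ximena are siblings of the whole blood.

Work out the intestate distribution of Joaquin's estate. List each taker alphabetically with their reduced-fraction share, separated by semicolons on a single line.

No spouse, descendants, or parent survives, so the estate passes to Joaquin's siblings per stirpes.
Half-blood and whole-blood siblings take equally under the stated rule.
The estate is divided into 4 equal shares of 1/4 among Mateo, Soledad, Ximena, Ursula.
Mateo is living and takes 1/4.
Soledad predeceased; the 1/4 allotted to Soledad's branch passes to Soledad's issue by representation.
The 1/4 is divided into 2 equal shares of 1/8 among Fernando, Catalina.
Fernando is living and takes 1/8.
Catalina is living and takes 1/8.
Ximena is living and takes 1/4.
Ursula is living and takes 1/4.

Catalina 1/8; Fernando 1/8; Mateo 1/4; Ursula 1/4; Ximena 1/4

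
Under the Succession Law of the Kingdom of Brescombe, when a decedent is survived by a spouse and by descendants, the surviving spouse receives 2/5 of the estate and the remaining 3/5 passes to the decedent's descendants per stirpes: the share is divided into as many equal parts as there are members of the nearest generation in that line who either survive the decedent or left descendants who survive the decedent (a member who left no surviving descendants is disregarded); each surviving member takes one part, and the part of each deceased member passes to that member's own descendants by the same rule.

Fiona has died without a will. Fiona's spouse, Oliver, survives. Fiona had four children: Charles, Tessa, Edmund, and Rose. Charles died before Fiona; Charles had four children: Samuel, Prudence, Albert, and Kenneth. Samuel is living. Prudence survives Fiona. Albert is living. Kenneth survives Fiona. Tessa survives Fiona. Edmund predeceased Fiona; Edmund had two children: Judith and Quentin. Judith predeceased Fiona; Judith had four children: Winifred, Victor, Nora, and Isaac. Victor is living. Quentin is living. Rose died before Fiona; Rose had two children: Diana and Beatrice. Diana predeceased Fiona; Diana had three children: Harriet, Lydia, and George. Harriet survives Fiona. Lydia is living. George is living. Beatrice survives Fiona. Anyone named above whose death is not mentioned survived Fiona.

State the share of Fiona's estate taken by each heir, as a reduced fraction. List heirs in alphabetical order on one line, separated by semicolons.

Albert 3/80; Beatrice 3/40; George 1/40; Harriet 1/40; Isaac 3/160; Kenneth 3/80; Lydia 1/40; Nora 3/160; Oliver 2/5; Prudence 3/80; Quentin 3/40; Samuel 3/80; Tessa 3/20; Victor 3/160; Winifred 3/160

Oliver, as surviving spouse, takes 2/5.
The remaining 3/5 passes to Fiona's descendants per stirpes.
The 3/5 is divided into 4 equal shares of 3/20 among Charles, Tessa, Edmund, Rose.
Charles predeceased; the 3/20 allotted to Charles's branch passes to Charles's issue by representation.
The 3/20 is divided into 4 equal shares of 3/80 among Samuel, Prudence, Albert, Kenneth.
Samuel is living and takes 3/80.
Prudence is living and takes 3/80.
Albert is living and takes 3/80.
Kenneth is living and takes 3/80.
Tessa is living and takes 3/20.
Edmund predeceased; the 3/20 allotted to Edmund's branch passes to Edmund's issue by representation.
The 3/20 is divided into 2 equal shares of 3/40 among Judith, Quentin.
Judith predeceased; the 3/40 allotted to Judith's branch passes to Judith's issue by representation.
The 3/40 is divided into 4 equal shares of 3/160 among Winifred, Victor, Nora, Isaac.
Winifred is living and takes 3/160.
Victor is living and takes 3/160.
Nora is living and takes 3/160.
Isaac is living and takes 3/160.
Quentin is living and takes 3/40.
Rose predeceased; the 3/20 allotted to Rose's branch passes to Rose's issue by representation.
The 3/20 is divided into 2 equal shares of 3/40 among Diana, Beatrice.
Diana predeceased; the 3/40 allotted to Diana's branch passes to Diana's issue by representation.
The 3/40 is divided into 3 equal shares of 1/40 among Harriet, Lydia, George.
Harriet is living and takes 1/40.
Lydia is living and takes 1/40.
George is living and takes 1/40.
Beatrice is living and takes 3/40.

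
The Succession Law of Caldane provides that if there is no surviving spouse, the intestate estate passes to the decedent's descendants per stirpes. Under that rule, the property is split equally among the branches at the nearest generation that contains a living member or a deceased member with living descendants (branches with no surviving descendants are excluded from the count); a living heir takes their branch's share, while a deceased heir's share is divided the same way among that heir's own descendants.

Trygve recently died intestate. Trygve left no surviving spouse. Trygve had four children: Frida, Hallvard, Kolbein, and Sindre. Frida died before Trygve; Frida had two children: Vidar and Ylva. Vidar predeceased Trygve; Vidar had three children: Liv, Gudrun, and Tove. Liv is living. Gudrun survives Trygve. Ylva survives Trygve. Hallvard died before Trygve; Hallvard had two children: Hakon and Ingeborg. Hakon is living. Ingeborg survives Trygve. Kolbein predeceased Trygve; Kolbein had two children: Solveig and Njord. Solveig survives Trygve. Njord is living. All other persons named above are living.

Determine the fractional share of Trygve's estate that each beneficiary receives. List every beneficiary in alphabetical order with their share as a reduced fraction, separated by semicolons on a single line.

Gudrun 1/24; Hakon 1/8; Ingeborg 1/8; Liv 1/24; Njord 1/8; Sindre 1/4; Solveig 1/8; Tove 1/24; Ylva 1/8

There is no surviving spouse, so the entire estate passes to Trygve's descendants per stirpes.
The estate is divided into 4 equal shares of 1/4 among Frida, Hallvard, Kolbein, Sindre.
Frida predeceased; the 1/4 allotted to Frida's branch passes to Frida's issue by representation.
The 1/4 is divided into 2 equal shares of 1/8 among Vidar, Ylva.
Vidar predeceased; the 1/8 allotted to Vidar's branch passes to Vidar's issue by representation.
The 1/8 is divided into 3 equal shares of 1/24 among Liv, Gudrun, Tove.
Liv is living and takes 1/24.
Gudrun is living and takes 1/24.
Tove is living and takes 1/24.
Ylva is living and takes 1/8.
Hallvard predeceased; the 1/4 allotted to Hallvard's branch passes to Hallvard's issue by representation.
The 1/4 is divided into 2 equal shares of 1/8 among Hakon, Ingeborg.
Hakon is living and takes 1/8.
Ingeborg is living and takes 1/8.
Kolbein predeceased; the 1/4 allotted to Kolbein's branch passes to Kolbein's issue by representation.
The 1/4 is divided into 2 equal shares of 1/8 among Solveig, Njord.
Solveig is living and takes 1/8.
Njord is living and takes 1/8.
Sindre is living and takes 1/4.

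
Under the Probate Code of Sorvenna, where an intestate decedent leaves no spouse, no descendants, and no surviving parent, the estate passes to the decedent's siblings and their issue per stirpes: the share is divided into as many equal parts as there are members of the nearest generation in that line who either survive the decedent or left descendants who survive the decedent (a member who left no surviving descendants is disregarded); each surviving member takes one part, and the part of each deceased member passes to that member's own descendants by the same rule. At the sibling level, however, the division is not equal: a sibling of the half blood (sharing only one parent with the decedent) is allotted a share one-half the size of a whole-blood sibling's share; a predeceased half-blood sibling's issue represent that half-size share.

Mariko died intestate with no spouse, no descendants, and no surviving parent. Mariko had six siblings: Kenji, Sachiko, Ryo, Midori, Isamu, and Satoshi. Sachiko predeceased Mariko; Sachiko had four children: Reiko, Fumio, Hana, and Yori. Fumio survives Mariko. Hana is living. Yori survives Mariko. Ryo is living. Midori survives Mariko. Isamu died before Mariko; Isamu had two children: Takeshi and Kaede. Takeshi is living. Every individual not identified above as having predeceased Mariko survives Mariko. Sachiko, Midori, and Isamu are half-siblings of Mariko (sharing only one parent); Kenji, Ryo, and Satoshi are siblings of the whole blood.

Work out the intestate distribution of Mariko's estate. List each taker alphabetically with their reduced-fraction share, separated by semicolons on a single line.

Fumio 1/36; Hana 1/36; Kaede 1/18; Kenji 2/9; Midori 1/9; Reiko 1/36; Ryo 2/9; Satoshi 2/9; Takeshi 1/18; Yori 1/36

No spouse, descendants, or parent survives, so the estate passes to Mariko's siblings per stirpes.
Half-blood siblings count for one-half the weight of whole-blood siblings at the initial division.
Dividing 1 in proportion to weights (total weight 9/2): Kenji (weight 1) → 2/9; Sachiko (weight 1/2) → 1/9; Ryo (weight 1) → 2/9; Midori (weight 1/2) → 1/9; Isamu (weight 1/2) → 1/9; Satoshi (weight 1) → 2/9.
Kenji is living and takes 2/9.
Sachiko predeceased; the 1/9 allotted to Sachiko's branch passes to Sachiko's issue by representation.
The 1/9 is divided into 4 equal shares of 1/36 among Reiko, Fumio, Hana, Yori.
Reiko is living and takes 1/36.
Fumio is living and takes 1/36.
Hana is living and takes 1/36.
Yori is living and takes 1/36.
Ryo is living and takes 2/9.
Midori is living and takes 1/9.
Isamu predeceased; the 1/9 allotted to Isamu's branch passes to Isamu's issue by representation.
The 1/9 is divided into 2 equal shares of 1/18 among Takeshi, Kaede.
Takeshi is living and takes 1/18.
Kaede is living and takes 1/18.
Satoshi is living and takes 2/9.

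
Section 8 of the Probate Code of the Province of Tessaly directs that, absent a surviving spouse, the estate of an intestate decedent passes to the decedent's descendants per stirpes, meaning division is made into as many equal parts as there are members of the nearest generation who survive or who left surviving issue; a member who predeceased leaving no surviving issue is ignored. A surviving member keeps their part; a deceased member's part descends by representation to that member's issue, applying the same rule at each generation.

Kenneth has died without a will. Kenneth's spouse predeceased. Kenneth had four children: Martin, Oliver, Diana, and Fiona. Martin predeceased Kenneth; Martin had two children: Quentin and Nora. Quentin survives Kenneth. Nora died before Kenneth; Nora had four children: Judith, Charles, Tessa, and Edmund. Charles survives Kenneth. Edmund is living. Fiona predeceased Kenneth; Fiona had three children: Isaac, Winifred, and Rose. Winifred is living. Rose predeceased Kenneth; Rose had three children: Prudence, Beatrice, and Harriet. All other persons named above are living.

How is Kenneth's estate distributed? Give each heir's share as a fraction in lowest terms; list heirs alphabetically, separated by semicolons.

Beatrice 1/36; Charles 1/32; Diana 1/4; Edmund 1/32; Harriet 1/36; Isaac 1/12; Judith 1/32; Oliver 1/4; Prudence 1/36; Quentin 1/8; Tessa 1/32; Winifred 1/12

There is no surviving spouse, so the entire estate passes to Kenneth's descendants per stirpes.
The estate is divided into 4 equal shares of 1/4 among Martin, Oliver, Diana, Fiona.
Martin predeceased; the 1/4 allotted to Martin's branch passes to Martin's issue by representation.
The 1/4 is divided into 2 equal shares of 1/8 among Quentin, Nora.
Quentin is living and takes 1/8.
Nora predeceased; the 1/8 allotted to Nora's branch passes to Nora's issue by representation.
The 1/8 is divided into 4 equal shares of 1/32 among Judith, Charles, Tessa, Edmund.
Judith is living and takes 1/32.
Charles is living and takes 1/32.
Tessa is living and takes 1/32.
Edmund is living and takes 1/32.
Oliver is living and takes 1/4.
Diana is living and takes 1/4.
Fiona predeceased; the 1/4 allotted to Fiona's branch passes to Fiona's issue by representation.
The 1/4 is divided into 3 equal shares of 1/12 among Isaac, Winifred, Rose.
Isaac is living and takes 1/12.
Winifred is living and takes 1/12.
Rose predeceased; the 1/12 allotted to Rose's branch passes to Rose's issue by representation.
The 1/12 is divided into 3 equal shares of 1/36 among Prudence, Beatrice, Harriet.
Prudence is living and takes 1/36.
Beatrice is living and takes 1/36.
Harriet is living and takes 1/36.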